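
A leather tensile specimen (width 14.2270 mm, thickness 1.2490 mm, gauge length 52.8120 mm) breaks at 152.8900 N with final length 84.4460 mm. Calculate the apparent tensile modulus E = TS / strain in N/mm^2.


TS = F / (w * t) = 152.8900 / (14.2270 * 1.2490) = 8.6041 N/mm^2
strain = (Lf - L0) / L0 = (84.4460 - 52.8120) / 52.8120 = 0.5990
E = TS / strain = 8.6041 / 0.5990 = 14.3642 N/mm^2


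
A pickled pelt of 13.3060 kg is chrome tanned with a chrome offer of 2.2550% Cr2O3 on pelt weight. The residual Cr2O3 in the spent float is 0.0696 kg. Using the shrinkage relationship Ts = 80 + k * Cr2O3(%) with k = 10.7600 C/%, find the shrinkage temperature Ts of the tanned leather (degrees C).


Offered = pelt * offer_pct / 100 = 13.3060 * 2.2550 / 100 = 0.3001 kg
Uptake = offered - residual = 0.3001 - 0.0696 = 0.2305 kg
Cr2O3% on pelt = uptake / pelt * 100 = 0.2305 / 13.3060 * 100 = 1.7319 %
Ts = 80 + k * Cr2O3% = 80 + 10.7600 * 1.7319 = 98.6355 C


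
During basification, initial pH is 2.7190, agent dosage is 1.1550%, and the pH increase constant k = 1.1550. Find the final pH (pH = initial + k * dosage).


Formula: pH_final = pH_initial + k * base_pct
Substituting: pH_final = 2.7190 + 1.1550 * 1.1550
Result: 4.0530


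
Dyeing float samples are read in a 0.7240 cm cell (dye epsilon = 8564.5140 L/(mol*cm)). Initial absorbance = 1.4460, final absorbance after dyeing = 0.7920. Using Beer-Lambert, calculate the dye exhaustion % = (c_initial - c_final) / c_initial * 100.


c_initial = A_i / (epsilon * l) = 1.4460 / (8564.5140 * 0.7240) = 2.3320e-04 mol/L
c_final = A_f / (epsilon * l) = 0.7920 / (8564.5140 * 0.7240) = 1.2773e-04 mol/L
Exhaustion = (c_initial - c_final) / c_initial * 100 = (2.3320e-04 - 1.2773e-04) / 2.3320e-04 * 100 = 45.2282 %


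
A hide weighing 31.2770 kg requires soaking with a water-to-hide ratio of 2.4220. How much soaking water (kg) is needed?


Formula: Water = hide_weight * ratio
Substituting: Water = 31.2770 * 2.4220
Result: 75.7529 kg


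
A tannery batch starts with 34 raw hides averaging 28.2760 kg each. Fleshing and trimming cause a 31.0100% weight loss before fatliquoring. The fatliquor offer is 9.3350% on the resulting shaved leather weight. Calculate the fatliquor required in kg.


Total_raw = N * avg_wt = 34 * 28.2760 = 961.3840 kg
Substrate = Total_raw * (1 - loss/100) = 961.3840 * (1 - 31.0100/100) = 663.2588 kg
Fat = Substrate * pct / 100 = 663.2588 * 9.3350 / 100 = 61.9152 kg


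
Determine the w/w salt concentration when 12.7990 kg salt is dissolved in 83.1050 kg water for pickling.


Formula: Conc = salt / (water + salt) * 100
Substituting: Conc = 12.7990 / (83.1050 + 12.7990) * 100
Result: 13.3456 %


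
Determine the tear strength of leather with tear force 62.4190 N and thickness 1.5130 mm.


Formula: Tear strength = force / thickness
Substituting: Tear strength = 62.4190 / 1.5130
Result: 41.2551 N/mm


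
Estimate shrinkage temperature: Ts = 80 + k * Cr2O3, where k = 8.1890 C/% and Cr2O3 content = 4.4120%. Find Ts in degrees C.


Formula: Ts = 80 + k * Cr2O3
Substituting: Ts = 80 + 8.1890 * 4.4120
Result: 116.1299 C


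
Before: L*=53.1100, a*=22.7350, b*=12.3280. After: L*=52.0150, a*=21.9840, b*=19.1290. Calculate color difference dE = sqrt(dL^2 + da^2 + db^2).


dL = -1.0950, da = -0.7510, db = 6.8010
dE = sqrt((-1.0950)^2 + (-0.7510)^2 + 6.8010^2) = 6.9294


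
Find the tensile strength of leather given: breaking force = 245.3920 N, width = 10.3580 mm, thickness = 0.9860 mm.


Formula: TS = force / (width * thickness)
Substituting: TS = 245.3920 / (10.3580 * 0.9860)
Result: 24.0274 N/mm^2


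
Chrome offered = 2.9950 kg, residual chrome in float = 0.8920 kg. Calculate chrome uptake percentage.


Formula: Uptake = (offered - residual) / offered * 100
Substituting: Uptake = (2.9950 - 0.8920) / 2.9950 * 100
Result: 70.2170 %


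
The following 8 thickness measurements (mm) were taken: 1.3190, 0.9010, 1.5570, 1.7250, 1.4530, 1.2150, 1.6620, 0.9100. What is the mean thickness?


Formula: Average = sum / n
Substituting: Average = 10.7420 / 8
Result: 1.3428 mm


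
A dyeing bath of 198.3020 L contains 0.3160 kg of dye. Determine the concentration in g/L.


Formula: Conc = dye_mass(kg) / volume(L) * 1000
Substituting: Conc = 0.3160 / 198.3020 * 1000
Result: 1.5935 g/L


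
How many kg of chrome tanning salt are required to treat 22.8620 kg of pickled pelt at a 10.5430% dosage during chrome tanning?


Formula: Chrome = substrate * pct / 100
Substituting: Chrome = 22.8620 * 10.5430 / 100
Result: 2.4103 kg


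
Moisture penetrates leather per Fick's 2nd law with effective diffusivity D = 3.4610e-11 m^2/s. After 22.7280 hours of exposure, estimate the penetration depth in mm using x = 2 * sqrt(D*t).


t = 22.7280 hr * 3600 = 81820.8000 s
D * t = 3.4610e-11 * 81820.8000 = 2.8318e-06
x = 2 * sqrt(D*t) = 2 * sqrt(2.8318e-06) = 0.0033656 m = 3.3656 mm


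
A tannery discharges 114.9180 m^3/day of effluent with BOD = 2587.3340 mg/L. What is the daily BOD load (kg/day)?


Formula: BOD_load = volume * conc / 1000
Substituting: BOD_load = 114.9180 * 2587.3340 / 1000
Result: 297.3312 kg/day


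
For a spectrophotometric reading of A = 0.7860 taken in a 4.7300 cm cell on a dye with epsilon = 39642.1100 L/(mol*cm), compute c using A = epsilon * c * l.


Formula: c = A / (epsilon * l)
Substituting: c = 0.7860 / (39642.1100 * 4.7300)
Result: 4.1918e-06 mol/L


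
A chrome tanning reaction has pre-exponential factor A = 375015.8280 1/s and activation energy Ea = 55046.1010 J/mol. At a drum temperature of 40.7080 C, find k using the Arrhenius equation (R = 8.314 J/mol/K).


T_K = T_C + 273.15 = 40.7080 + 273.15 = 313.8580 K
exponent = -Ea / (R * T_K) = -55046.1010 / (8.314 * 313.8580) = -21.0952
k = A * exp(exponent) = 375015.8280 * exp(-21.0952) = 2.5854e-04 1/s


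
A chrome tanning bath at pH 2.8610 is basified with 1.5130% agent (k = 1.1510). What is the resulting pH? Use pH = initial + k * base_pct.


Formula: pH_final = pH_initial + k * base_pct
Substituting: pH_final = 2.8610 + 1.1510 * 1.5130
Result: 4.6025


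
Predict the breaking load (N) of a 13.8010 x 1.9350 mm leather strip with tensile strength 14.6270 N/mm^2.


Formula: F = TS * w * t
Substituting: F = 14.6270 * 13.8010 * 1.9350
Result: 390.6131 N


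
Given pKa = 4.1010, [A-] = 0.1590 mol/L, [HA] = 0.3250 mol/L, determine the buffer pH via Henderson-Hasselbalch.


ratio = [A-] / [HA] = 0.1590 / 0.3250 = 0.4892
log10(ratio) = -0.3105
pH = pKa + log10(ratio) = 4.1010 - 0.3105 = 3.7905


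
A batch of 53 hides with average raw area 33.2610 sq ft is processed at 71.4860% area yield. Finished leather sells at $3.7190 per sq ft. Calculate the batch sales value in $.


Raw_total = N * avg_area = 53 * 33.2610 = 1762.8330 sq ft
Finished = Raw_total * yield / 100 = 1762.8330 * 71.4860 / 100 = 1260.1788 sq ft
Value = Finished * price = 1260.1788 * 3.7190 = 4686.6050 $


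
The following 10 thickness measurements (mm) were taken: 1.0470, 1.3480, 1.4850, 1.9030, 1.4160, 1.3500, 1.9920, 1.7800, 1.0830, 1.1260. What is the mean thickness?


Formula: Average = sum / n
Substituting: Average = 14.5300 / 10
Result: 1.4530 mm


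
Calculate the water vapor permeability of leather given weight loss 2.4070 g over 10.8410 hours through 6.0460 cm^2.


Formula: WVP = loss / (area * time)
Substituting: WVP = 2.4070 / (6.0460 * 10.8410)
Result: 0.036723 g/(cm^2*hr)


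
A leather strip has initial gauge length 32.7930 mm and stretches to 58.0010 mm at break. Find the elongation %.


Formula: Elongation = (Lf - L0) / L0 * 100
Substituting: Elongation = (58.0010 - 32.7930) / 32.7930 * 100
Result: 76.8701 %


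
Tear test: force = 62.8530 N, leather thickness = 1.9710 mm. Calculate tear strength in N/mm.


Formula: Tear strength = force / thickness
Substituting: Tear strength = 62.8530 / 1.9710
Result: 31.8889 N/mm


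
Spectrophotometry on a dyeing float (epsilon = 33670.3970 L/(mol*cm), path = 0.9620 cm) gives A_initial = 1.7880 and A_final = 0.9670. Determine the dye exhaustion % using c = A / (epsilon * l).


c_initial = A_i / (epsilon * l) = 1.7880 / (33670.3970 * 0.9620) = 5.5201e-05 mol/L
c_final = A_f / (epsilon * l) = 0.9670 / (33670.3970 * 0.9620) = 2.9854e-05 mol/L
Exhaustion = (c_initial - c_final) / c_initial * 100 = (5.5201e-05 - 2.9854e-05) / 5.5201e-05 * 100 = 45.9172 %


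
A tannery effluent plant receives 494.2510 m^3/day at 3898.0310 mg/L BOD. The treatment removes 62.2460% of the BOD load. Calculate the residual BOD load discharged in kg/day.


Load_in = volume * conc / 1000 = 494.2510 * 3898.0310 / 1000 = 1926.6057 kg/day
Removed = Load_in * eff / 100 = 1926.6057 * 62.2460 / 100 = 1199.2350 kg/day
Load_out = Load_in - Removed = 1926.6057 - 1199.2350 = 727.3707 kg/day


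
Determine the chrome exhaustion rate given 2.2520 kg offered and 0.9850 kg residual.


Formula: Uptake = (offered - residual) / offered * 100
Substituting: Uptake = (2.2520 - 0.9850) / 2.2520 * 100
Result: 56.2611 %


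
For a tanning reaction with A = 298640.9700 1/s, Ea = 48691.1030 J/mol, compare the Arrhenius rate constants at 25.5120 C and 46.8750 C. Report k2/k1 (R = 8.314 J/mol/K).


T1 = 25.5120 + 273.15 = 298.6620 K; T2 = 46.8750 + 273.15 = 320.0250 K
k1 = A * exp(-Ea/(R*T1)) = 298640.9700 * exp(-48691.1030/(8.314*298.6620)) = 9.0989e-04 1/s
k2 = A * exp(-Ea/(R*T2)) = 298640.9700 * exp(-48691.1030/(8.314*320.0250)) = 0.00336881 1/s
k2/k1 = 0.00336881 / 9.0989e-04 = 3.7025


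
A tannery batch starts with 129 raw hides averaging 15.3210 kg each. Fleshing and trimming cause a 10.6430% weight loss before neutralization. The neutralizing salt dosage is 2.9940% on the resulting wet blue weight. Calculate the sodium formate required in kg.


Total_raw = N * avg_wt = 129 * 15.3210 = 1976.4090 kg
Substrate = Total_raw * (1 - loss/100) = 1976.4090 * (1 - 10.6430/100) = 1766.0598 kg
Neutralizer = Substrate * pct / 100 = 1766.0598 * 2.9940 / 100 = 52.8758 kg


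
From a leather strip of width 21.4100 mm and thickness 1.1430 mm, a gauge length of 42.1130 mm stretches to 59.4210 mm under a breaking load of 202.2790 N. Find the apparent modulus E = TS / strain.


TS = F / (w * t) = 202.2790 / (21.4100 * 1.1430) = 8.2659 N/mm^2
strain = (Lf - L0) / L0 = (59.4210 - 42.1130) / 42.1130 = 0.4110
E = TS / strain = 8.2659 / 0.4110 = 20.1121 N/mm^2


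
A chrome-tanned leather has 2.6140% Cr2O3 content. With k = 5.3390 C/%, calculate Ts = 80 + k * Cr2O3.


Formula: Ts = 80 + k * Cr2O3
Substituting: Ts = 80 + 5.3390 * 2.6140
Result: 93.9561 C


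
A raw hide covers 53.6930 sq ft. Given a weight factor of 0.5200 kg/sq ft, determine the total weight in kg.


Formula: Weight = area * weight_per_sqft
Substituting: Weight = 53.6930 * 0.5200
Result: 27.9204 kg


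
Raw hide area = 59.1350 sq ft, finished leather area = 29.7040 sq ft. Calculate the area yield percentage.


Formula: Yield = finished / raw * 100
Substituting: Yield = 29.7040 / 59.1350 * 100
Result: 50.2308 %


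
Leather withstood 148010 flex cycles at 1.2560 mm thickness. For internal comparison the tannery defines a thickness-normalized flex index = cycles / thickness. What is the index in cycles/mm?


Formula: Index = cycles / thickness
Substituting: Index = 148010 / 1.2560
Result: 117842.3567 cycles/mm


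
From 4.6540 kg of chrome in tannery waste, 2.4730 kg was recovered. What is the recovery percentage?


Formula: Recovery = recovered / input * 100
Substituting: Recovery = 2.4730 / 4.6540 * 100
Result: 53.1371 %


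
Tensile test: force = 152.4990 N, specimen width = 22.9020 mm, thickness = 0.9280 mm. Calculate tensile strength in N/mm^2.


Formula: TS = force / (width * thickness)
Substituting: TS = 152.4990 / (22.9020 * 0.9280)
Result: 7.1754 N/mm^2


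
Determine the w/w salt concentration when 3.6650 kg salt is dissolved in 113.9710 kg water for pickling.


Formula: Conc = salt / (water + salt) * 100
Substituting: Conc = 3.6650 / (113.9710 + 3.6650) * 100
Result: 3.1155 %


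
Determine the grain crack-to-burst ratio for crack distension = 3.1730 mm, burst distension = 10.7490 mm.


Formula: Ratio = crack / burst
Substituting: Ratio = 3.1730 / 10.7490
Result: 0.2952


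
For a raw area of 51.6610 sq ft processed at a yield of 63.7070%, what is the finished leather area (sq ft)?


Formula: finished = raw * yield / 100
Substituting: finished = 51.6610 * 63.7070 / 100
Result: 32.9117 sq ft


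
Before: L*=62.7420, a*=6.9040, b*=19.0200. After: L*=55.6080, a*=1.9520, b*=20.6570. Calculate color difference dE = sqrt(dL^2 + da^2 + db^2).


dL = -7.1340, da = -4.9520, db = 1.6370
dE = sqrt((-7.1340)^2 + (-4.9520)^2 + 1.6370^2) = 8.8372


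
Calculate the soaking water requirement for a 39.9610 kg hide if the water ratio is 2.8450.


Formula: Water = hide_weight * ratio
Substituting: Water = 39.9610 * 2.8450
Result: 113.6890 kg


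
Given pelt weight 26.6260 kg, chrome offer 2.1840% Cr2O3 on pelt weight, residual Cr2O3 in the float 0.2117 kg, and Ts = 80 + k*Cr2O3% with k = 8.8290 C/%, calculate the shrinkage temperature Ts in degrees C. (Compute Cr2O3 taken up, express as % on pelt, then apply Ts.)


Offered = pelt * offer_pct / 100 = 26.6260 * 2.1840 / 100 = 0.5815 kg
Uptake = offered - residual = 0.5815 - 0.2117 = 0.3698 kg
Cr2O3% on pelt = uptake / pelt * 100 = 0.3698 / 26.6260 * 100 = 1.3889 %
Ts = 80 + k * Cr2O3% = 80 + 8.8290 * 1.3889 = 92.2627 C


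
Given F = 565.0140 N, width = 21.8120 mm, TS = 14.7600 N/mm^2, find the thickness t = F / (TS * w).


Formula: t = F / (TS * w)
Substituting: t = 565.0140 / (14.7600 * 21.8120)
Result: 1.7550 mm


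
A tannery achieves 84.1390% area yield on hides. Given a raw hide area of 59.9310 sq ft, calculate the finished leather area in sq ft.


Formula: finished = raw * yield / 100
Substituting: finished = 59.9310 * 84.1390 / 100
Result: 50.4253 sq ft


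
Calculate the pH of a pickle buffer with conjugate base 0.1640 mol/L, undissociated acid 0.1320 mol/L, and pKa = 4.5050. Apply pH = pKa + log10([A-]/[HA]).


ratio = [A-] / [HA] = 0.1640 / 0.1320 = 1.2424
log10(ratio) = 0.0942699
pH = pKa + log10(ratio) = 4.5050 + 0.0942699 = 4.5993


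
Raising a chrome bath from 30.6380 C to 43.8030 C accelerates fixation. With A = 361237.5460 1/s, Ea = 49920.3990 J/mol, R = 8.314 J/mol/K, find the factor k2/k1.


T1 = 30.6380 + 273.15 = 303.7880 K; T2 = 43.8030 + 273.15 = 316.9530 K
k1 = A * exp(-Ea/(R*T1)) = 361237.5460 * exp(-49920.3990/(8.314*303.7880)) = 9.4178e-04 1/s
k2 = A * exp(-Ea/(R*T2)) = 361237.5460 * exp(-49920.3990/(8.314*316.9530)) = 0.00214038 1/s
k2/k1 = 0.00214038 / 9.4178e-04 = 2.2727


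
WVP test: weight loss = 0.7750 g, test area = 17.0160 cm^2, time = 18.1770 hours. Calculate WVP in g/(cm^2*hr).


Formula: WVP = loss / (area * time)
Substituting: WVP = 0.7750 / (17.0160 * 18.1770)
Result: 0.00250566 g/(cm^2*hr)


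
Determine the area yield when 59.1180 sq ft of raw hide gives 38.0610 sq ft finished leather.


Formula: Yield = finished / raw * 100
Substituting: Yield = 38.0610 / 59.1180 * 100
Result: 64.3814 %


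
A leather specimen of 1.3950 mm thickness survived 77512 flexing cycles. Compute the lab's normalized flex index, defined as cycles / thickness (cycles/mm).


Formula: Index = cycles / thickness
Substituting: Index = 77512 / 1.3950
Result: 55564.1577 cycles/mm


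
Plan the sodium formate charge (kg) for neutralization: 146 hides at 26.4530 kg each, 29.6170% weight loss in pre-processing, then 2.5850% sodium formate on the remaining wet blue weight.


Total_raw = N * avg_wt = 146 * 26.4530 = 3862.1380 kg
Substrate = Total_raw * (1 - loss/100) = 3862.1380 * (1 - 29.6170/100) = 2718.2886 kg
Neutralizer = Substrate * pct / 100 = 2718.2886 * 2.5850 / 100 = 70.2678 kg


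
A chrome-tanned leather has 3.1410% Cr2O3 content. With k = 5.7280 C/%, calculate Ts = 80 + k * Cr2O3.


Formula: Ts = 80 + k * Cr2O3
Substituting: Ts = 80 + 5.7280 * 3.1410
Result: 97.9916 C


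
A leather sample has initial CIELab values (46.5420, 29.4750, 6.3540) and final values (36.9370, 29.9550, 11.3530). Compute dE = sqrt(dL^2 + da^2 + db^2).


dL = -9.6050, da = 0.4800, db = 4.9990
dE = sqrt((-9.6050)^2 + 0.4800^2 + 4.9990^2) = 10.8387


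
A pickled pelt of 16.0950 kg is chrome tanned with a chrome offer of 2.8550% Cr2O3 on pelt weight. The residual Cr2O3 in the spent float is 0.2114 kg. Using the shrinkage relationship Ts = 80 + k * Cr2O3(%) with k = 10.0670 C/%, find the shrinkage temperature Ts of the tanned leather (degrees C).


Offered = pelt * offer_pct / 100 = 16.0950 * 2.8550 / 100 = 0.4595 kg
Uptake = offered - residual = 0.4595 - 0.2114 = 0.2481 kg
Cr2O3% on pelt = uptake / pelt * 100 = 0.2481 / 16.0950 * 100 = 1.5415 %
Ts = 80 + k * Cr2O3% = 80 + 10.0670 * 1.5415 = 95.5188 C


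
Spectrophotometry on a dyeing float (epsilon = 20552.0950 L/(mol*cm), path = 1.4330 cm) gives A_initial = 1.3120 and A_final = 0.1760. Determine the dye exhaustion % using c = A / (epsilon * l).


c_initial = A_i / (epsilon * l) = 1.3120 / (20552.0950 * 1.4330) = 4.4548e-05 mol/L
c_final = A_f / (epsilon * l) = 0.1760 / (20552.0950 * 1.4330) = 5.9760e-06 mol/L
Exhaustion = (c_initial - c_final) / c_initial * 100 = (4.4548e-05 - 5.9760e-06) / 4.4548e-05 * 100 = 86.5854 %


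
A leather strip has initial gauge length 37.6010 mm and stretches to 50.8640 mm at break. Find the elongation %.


Formula: Elongation = (Lf - L0) / L0 * 100
Substituting: Elongation = (50.8640 - 37.6010) / 37.6010 * 100
Result: 35.2730 %


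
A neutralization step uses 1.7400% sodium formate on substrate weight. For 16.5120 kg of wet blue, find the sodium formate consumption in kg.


Formula: Neutralizer = substrate * pct / 100
Substituting: Neutralizer = 16.5120 * 1.7400 / 100
Result: 0.2873 kg


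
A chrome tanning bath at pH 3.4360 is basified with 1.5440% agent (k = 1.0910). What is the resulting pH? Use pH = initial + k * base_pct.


Formula: pH_final = pH_initial + k * base_pct
Substituting: pH_final = 3.4360 + 1.0910 * 1.5440
Result: 5.1205


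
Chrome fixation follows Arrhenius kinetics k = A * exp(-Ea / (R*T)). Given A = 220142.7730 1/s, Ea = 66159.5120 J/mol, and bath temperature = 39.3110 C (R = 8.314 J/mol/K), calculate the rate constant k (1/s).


T_K = T_C + 273.15 = 39.3110 + 273.15 = 312.4610 K
exponent = -Ea / (R * T_K) = -66159.5120 / (8.314 * 312.4610) = -25.4675
k = A * exp(exponent) = 220142.7730 * exp(-25.4675) = 1.9156e-06 1/s


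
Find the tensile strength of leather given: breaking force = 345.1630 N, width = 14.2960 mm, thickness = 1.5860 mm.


Formula: TS = force / (width * thickness)
Substituting: TS = 345.1630 / (14.2960 * 1.5860)
Result: 15.2232 N/mm^2


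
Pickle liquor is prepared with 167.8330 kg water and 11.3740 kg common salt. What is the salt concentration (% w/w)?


Formula: Conc = salt / (water + salt) * 100
Substituting: Conc = 11.3740 / (167.8330 + 11.3740) * 100
Result: 6.3469 %


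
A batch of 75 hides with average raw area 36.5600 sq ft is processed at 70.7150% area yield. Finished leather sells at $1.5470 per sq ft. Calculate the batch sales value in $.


Raw_total = N * avg_area = 75 * 36.5600 = 2742.0000 sq ft
Finished = Raw_total * yield / 100 = 2742.0000 * 70.7150 / 100 = 1939.0053 sq ft
Value = Finished * price = 1939.0053 * 1.5470 = 2999.6412 $


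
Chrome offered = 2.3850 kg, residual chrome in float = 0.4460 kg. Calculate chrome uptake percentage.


Formula: Uptake = (offered - residual) / offered * 100
Substituting: Uptake = (2.3850 - 0.4460) / 2.3850 * 100
Result: 81.2998 %


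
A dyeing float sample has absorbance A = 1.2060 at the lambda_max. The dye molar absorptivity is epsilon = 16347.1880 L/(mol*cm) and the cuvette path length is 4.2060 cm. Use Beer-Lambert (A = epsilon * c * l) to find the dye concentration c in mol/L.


Formula: c = A / (epsilon * l)
Substituting: c = 1.2060 / (16347.1880 * 4.2060)
Result: 1.7540e-05 mol/L


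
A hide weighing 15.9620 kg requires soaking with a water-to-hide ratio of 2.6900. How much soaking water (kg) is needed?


Formula: Water = hide_weight * ratio
Substituting: Water = 15.9620 * 2.6900
Result: 42.9378 kg


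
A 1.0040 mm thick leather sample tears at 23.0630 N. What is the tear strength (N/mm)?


Formula: Tear strength = force / thickness
Substituting: Tear strength = 23.0630 / 1.0040
Result: 22.9711 N/mm


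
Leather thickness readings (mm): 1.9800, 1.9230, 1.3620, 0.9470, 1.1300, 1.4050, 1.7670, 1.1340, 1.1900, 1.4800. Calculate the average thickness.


Formula: Average = sum / n
Substituting: Average = 14.3180 / 10
Result: 1.4318 mm


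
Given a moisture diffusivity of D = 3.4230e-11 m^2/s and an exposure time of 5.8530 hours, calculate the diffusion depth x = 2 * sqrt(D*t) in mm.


t = 5.8530 hr * 3600 = 21070.8000 s
D * t = 3.4230e-11 * 21070.8000 = 7.2125e-07
x = 2 * sqrt(D*t) = 2 * sqrt(7.2125e-07) = 0.00169853 m = 1.6985 mm


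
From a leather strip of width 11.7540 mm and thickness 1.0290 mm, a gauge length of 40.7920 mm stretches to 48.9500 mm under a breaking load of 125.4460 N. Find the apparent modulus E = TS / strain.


TS = F / (w * t) = 125.4460 / (11.7540 * 1.0290) = 10.3718 N/mm^2
strain = (Lf - L0) / L0 = (48.9500 - 40.7920) / 40.7920 = 0.2000
E = TS / strain = 10.3718 / 0.2000 = 51.8617 N/mm^2


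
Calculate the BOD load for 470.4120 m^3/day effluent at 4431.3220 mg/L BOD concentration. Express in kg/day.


Formula: BOD_load = volume * conc / 1000
Substituting: BOD_load = 470.4120 * 4431.3220 / 1000
Result: 2084.5470 kg/day


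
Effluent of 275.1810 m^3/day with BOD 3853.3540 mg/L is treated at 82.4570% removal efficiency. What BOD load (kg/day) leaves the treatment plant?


Load_in = volume * conc / 1000 = 275.1810 * 3853.3540 / 1000 = 1060.3698 kg/day
Removed = Load_in * eff / 100 = 1060.3698 * 82.4570 / 100 = 874.3491 kg/day
Load_out = Load_in - Removed = 1060.3698 - 874.3491 = 186.0207 kg/day


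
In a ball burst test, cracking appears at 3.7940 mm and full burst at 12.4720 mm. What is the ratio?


Formula: Ratio = crack / burst
Substituting: Ratio = 3.7940 / 12.4720
Result: 0.3042


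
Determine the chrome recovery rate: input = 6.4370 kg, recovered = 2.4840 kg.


Formula: Recovery = recovered / input * 100
Substituting: Recovery = 2.4840 / 6.4370 * 100
Result: 38.5894 %


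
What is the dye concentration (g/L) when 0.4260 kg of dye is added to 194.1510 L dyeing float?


Formula: Conc = dye_mass(kg) / volume(L) * 1000
Substituting: Conc = 0.4260 / 194.1510 * 1000
Result: 2.1942 g/L


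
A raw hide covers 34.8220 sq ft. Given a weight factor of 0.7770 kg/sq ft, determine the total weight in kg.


Formula: Weight = area * weight_per_sqft
Substituting: Weight = 34.8220 * 0.7770
Result: 27.0567 kg


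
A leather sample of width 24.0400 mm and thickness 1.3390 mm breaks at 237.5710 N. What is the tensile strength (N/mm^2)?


Formula: TS = force / (width * thickness)
Substituting: TS = 237.5710 / (24.0400 * 1.3390)
Result: 7.3804 N/mm^2


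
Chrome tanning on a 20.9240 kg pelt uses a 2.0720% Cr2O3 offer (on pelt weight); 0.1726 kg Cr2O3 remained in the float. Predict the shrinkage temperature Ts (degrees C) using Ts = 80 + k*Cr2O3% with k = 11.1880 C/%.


Offered = pelt * offer_pct / 100 = 20.9240 * 2.0720 / 100 = 0.4335 kg
Uptake = offered - residual = 0.4335 - 0.1726 = 0.2609 kg
Cr2O3% on pelt = uptake / pelt * 100 = 0.2609 / 20.9240 * 100 = 1.2471 %
Ts = 80 + k * Cr2O3% = 80 + 11.1880 * 1.2471 = 93.9527 C


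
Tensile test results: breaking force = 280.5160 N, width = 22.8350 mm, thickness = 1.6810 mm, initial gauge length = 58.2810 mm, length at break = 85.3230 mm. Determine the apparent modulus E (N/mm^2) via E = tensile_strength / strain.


TS = F / (w * t) = 280.5160 / (22.8350 * 1.6810) = 7.3078 N/mm^2
strain = (Lf - L0) / L0 = (85.3230 - 58.2810) / 58.2810 = 0.4640
E = TS / strain = 7.3078 / 0.4640 = 15.7499 N/mm^2


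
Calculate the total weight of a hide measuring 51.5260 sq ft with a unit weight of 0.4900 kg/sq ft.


Formula: Weight = area * weight_per_sqft
Substituting: Weight = 51.5260 * 0.4900
Result: 25.2477 kg


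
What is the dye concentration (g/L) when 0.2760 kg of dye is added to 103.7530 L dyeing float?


Formula: Conc = dye_mass(kg) / volume(L) * 1000
Substituting: Conc = 0.2760 / 103.7530 * 1000
Result: 2.6602 g/L


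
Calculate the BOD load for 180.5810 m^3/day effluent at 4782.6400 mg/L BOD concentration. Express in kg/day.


Formula: BOD_load = volume * conc / 1000
Substituting: BOD_load = 180.5810 * 4782.6400 / 1000
Result: 863.6539 kg/day


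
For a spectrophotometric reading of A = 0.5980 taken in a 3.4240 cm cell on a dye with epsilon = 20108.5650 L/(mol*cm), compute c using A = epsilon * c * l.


Formula: c = A / (epsilon * l)
Substituting: c = 0.5980 / (20108.5650 * 3.4240)
Result: 8.6853e-06 mol/L


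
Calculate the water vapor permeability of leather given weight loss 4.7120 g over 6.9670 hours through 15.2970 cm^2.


Formula: WVP = loss / (area * time)
Substituting: WVP = 4.7120 / (15.2970 * 6.9670)
Result: 0.0442133 g/(cm^2*hr)


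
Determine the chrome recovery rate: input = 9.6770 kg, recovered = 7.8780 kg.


Formula: Recovery = recovered / input * 100
Substituting: Recovery = 7.8780 / 9.6770 * 100
Result: 81.4095 %


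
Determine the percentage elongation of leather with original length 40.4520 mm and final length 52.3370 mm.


Formula: Elongation = (Lf - L0) / L0 * 100
Substituting: Elongation = (52.3370 - 40.4520) / 40.4520 * 100
Result: 29.3805 %


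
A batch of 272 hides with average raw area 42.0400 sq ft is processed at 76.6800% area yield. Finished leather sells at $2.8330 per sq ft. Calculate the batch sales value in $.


Raw_total = N * avg_area = 272 * 42.0400 = 11434.8800 sq ft
Finished = Raw_total * yield / 100 = 11434.8800 * 76.6800 / 100 = 8768.2660 sq ft
Value = Finished * price = 8768.2660 * 2.8330 = 24840.4975 $


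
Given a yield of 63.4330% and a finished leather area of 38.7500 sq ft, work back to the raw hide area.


Formula: raw = finished * 100 / yield
Substituting: raw = 38.7500 * 100 / 63.4330
Result: 61.0881 sq ft


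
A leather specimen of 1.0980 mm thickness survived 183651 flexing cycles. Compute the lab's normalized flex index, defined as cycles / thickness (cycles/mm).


Formula: Index = cycles / thickness
Substituting: Index = 183651 / 1.0980
Result: 167259.5628 cycles/mm


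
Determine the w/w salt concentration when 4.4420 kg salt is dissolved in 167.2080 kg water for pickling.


Formula: Conc = salt / (water + salt) * 100
Substituting: Conc = 4.4420 / (167.2080 + 4.4420) * 100
Result: 2.5878 %


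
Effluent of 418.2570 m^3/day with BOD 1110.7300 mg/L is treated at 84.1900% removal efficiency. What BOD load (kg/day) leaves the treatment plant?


Load_in = volume * conc / 1000 = 418.2570 * 1110.7300 / 1000 = 464.5706 kg/day
Removed = Load_in * eff / 100 = 464.5706 * 84.1900 / 100 = 391.1220 kg/day
Load_out = Load_in - Removed = 464.5706 - 391.1220 = 73.4486 kg/day


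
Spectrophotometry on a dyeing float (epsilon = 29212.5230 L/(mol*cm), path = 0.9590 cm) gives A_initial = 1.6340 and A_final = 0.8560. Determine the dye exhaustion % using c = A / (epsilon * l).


c_initial = A_i / (epsilon * l) = 1.6340 / (29212.5230 * 0.9590) = 5.8326e-05 mol/L
c_final = A_f / (epsilon * l) = 0.8560 / (29212.5230 * 0.9590) = 3.0555e-05 mol/L
Exhaustion = (c_initial - c_final) / c_initial * 100 = (5.8326e-05 - 3.0555e-05) / 5.8326e-05 * 100 = 47.6132 %


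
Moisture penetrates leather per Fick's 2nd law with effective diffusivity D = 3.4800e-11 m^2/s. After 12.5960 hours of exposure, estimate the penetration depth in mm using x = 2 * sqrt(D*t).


t = 12.5960 hr * 3600 = 45345.6000 s
D * t = 3.4800e-11 * 45345.6000 = 1.5780e-06
x = 2 * sqrt(D*t) = 2 * sqrt(1.5780e-06) = 0.00251239 m = 2.5124 mm


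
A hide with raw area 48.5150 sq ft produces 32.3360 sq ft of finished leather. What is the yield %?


Formula: Yield = finished / raw * 100
Substituting: Yield = 32.3360 / 48.5150 * 100
Result: 66.6516 %


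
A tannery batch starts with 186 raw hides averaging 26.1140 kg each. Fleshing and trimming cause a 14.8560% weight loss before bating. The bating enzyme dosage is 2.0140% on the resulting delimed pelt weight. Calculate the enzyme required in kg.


Total_raw = N * avg_wt = 186 * 26.1140 = 4857.2040 kg
Substrate = Total_raw * (1 - loss/100) = 4857.2040 * (1 - 14.8560/100) = 4135.6178 kg
Enzyme = Substrate * pct / 100 = 4135.6178 * 2.0140 / 100 = 83.2913 kg


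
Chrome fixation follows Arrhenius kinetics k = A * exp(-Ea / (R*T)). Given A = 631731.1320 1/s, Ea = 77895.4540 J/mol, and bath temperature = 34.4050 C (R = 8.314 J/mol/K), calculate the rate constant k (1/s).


T_K = T_C + 273.15 = 34.4050 + 273.15 = 307.5550 K
exponent = -Ea / (R * T_K) = -77895.4540 / (8.314 * 307.5550) = -30.4635
k = A * exp(exponent) = 631731.1320 * exp(-30.4635) = 3.7189e-08 1/s


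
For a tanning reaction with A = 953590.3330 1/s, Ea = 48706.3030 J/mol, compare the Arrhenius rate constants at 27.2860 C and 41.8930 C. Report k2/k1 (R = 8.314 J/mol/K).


T1 = 27.2860 + 273.15 = 300.4360 K; T2 = 41.8930 + 273.15 = 315.0430 K
k1 = A * exp(-Ea/(R*T1)) = 953590.3330 * exp(-48706.3030/(8.314*300.4360)) = 0.00324222 1/s
k2 = A * exp(-Ea/(R*T2)) = 953590.3330 * exp(-48706.3030/(8.314*315.0430)) = 0.0080073 1/s
k2/k1 = 0.0080073 / 0.00324222 = 2.4697


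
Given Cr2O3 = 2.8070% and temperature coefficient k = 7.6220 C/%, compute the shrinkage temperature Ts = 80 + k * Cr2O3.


Formula: Ts = 80 + k * Cr2O3
Substituting: Ts = 80 + 7.6220 * 2.8070
Result: 101.3950 C


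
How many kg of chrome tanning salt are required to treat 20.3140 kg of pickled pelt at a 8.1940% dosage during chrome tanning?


Formula: Chrome = substrate * pct / 100
Substituting: Chrome = 20.3140 * 8.1940 / 100
Result: 1.6645 kg


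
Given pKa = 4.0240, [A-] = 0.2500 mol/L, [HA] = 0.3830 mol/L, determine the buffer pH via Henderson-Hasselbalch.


ratio = [A-] / [HA] = 0.2500 / 0.3830 = 0.6527
log10(ratio) = -0.1853
pH = pKa + log10(ratio) = 4.0240 - 0.1853 = 3.8387


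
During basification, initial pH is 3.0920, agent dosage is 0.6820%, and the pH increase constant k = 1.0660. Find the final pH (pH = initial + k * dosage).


Formula: pH_final = pH_initial + k * base_pct
Substituting: pH_final = 3.0920 + 1.0660 * 0.6820
Result: 3.8190


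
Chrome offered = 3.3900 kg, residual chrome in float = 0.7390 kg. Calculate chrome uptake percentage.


Formula: Uptake = (offered - residual) / offered * 100
Substituting: Uptake = (3.3900 - 0.7390) / 3.3900 * 100
Result: 78.2006 %


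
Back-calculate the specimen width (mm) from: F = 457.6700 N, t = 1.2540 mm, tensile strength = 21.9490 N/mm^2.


Formula: w = F / (TS * t)
Substituting: w = 457.6700 / (21.9490 * 1.2540)
Result: 16.6280 mm


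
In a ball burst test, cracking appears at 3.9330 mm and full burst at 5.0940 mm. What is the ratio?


Formula: Ratio = crack / burst
Substituting: Ratio = 3.9330 / 5.0940
Result: 0.7721


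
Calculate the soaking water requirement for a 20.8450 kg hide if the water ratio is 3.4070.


Formula: Water = hide_weight * ratio
Substituting: Water = 20.8450 * 3.4070
Result: 71.0189 kg


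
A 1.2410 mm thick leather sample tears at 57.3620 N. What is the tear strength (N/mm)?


Formula: Tear strength = force / thickness
Substituting: Tear strength = 57.3620 / 1.2410
Result: 46.2224 N/mm


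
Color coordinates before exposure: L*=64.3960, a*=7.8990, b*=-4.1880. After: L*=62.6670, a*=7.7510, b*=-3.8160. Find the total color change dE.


dL = -1.7290, da = -0.1480, db = 0.3720
dE = sqrt((-1.7290)^2 + (-0.1480)^2 + 0.3720^2) = 1.7747


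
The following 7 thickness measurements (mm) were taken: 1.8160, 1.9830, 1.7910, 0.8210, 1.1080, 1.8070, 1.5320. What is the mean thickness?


Formula: Average = sum / n
Substituting: Average = 10.8580 / 7
Result: 1.5511 mm


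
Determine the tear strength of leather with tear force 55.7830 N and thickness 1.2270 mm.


Formula: Tear strength = force / thickness
Substituting: Tear strength = 55.7830 / 1.2270
Result: 45.4629 N/mm


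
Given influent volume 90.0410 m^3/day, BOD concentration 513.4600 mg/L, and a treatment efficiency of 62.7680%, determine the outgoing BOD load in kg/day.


Load_in = volume * conc / 1000 = 90.0410 * 513.4600 / 1000 = 46.2325 kg/day
Removed = Load_in * eff / 100 = 46.2325 * 62.7680 / 100 = 29.0192 kg/day
Load_out = Load_in - Removed = 46.2325 - 29.0192 = 17.2133 kg/day


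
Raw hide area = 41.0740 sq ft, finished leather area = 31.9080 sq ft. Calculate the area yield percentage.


Formula: Yield = finished / raw * 100
Substituting: Yield = 31.9080 / 41.0740 * 100
Result: 77.6842 %


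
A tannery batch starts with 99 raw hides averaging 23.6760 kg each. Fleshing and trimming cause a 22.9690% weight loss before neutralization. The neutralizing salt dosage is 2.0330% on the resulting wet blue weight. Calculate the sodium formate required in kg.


Total_raw = N * avg_wt = 99 * 23.6760 = 2343.9240 kg
Substrate = Total_raw * (1 - loss/100) = 2343.9240 * (1 - 22.9690/100) = 1805.5481 kg
Neutralizer = Substrate * pct / 100 = 1805.5481 * 2.0330 / 100 = 36.7068 kg


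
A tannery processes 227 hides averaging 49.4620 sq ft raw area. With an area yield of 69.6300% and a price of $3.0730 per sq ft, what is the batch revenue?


Raw_total = N * avg_area = 227 * 49.4620 = 11227.8740 sq ft
Finished = Raw_total * yield / 100 = 11227.8740 * 69.6300 / 100 = 7817.9687 sq ft
Value = Finished * price = 7817.9687 * 3.0730 = 24024.6177 $


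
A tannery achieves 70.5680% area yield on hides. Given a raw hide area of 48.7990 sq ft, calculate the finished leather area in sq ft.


Formula: finished = raw * yield / 100
Substituting: finished = 48.7990 * 70.5680 / 100
Result: 34.4365 sq ft


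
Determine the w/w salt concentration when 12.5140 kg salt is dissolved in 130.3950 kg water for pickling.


Formula: Conc = salt / (water + salt) * 100
Substituting: Conc = 12.5140 / (130.3950 + 12.5140) * 100
Result: 8.7566 %


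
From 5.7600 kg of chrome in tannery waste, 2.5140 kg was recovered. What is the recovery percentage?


Formula: Recovery = recovered / input * 100
Substituting: Recovery = 2.5140 / 5.7600 * 100
Result: 43.6458 %


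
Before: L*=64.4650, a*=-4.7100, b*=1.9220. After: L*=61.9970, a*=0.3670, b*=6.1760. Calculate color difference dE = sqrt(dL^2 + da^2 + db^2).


dL = -2.4680, da = 5.0770, db = 4.2540
dE = sqrt((-2.4680)^2 + 5.0770^2 + 4.2540^2) = 7.0685


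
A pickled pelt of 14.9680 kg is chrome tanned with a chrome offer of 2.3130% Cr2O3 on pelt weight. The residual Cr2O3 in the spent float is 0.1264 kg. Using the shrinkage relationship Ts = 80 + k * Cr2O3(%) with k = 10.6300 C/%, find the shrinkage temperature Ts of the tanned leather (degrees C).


Offered = pelt * offer_pct / 100 = 14.9680 * 2.3130 / 100 = 0.3462 kg
Uptake = offered - residual = 0.3462 - 0.1264 = 0.2198 kg
Cr2O3% on pelt = uptake / pelt * 100 = 0.2198 / 14.9680 * 100 = 1.4685 %
Ts = 80 + k * Cr2O3% = 80 + 10.6300 * 1.4685 = 95.6105 C


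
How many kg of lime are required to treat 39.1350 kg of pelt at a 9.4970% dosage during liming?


Formula: Lime = substrate * pct / 100
Substituting: Lime = 39.1350 * 9.4970 / 100
Result: 3.7167 kg


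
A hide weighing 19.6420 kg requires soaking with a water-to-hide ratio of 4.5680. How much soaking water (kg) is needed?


Formula: Water = hide_weight * ratio
Substituting: Water = 19.6420 * 4.5680
Result: 89.7247 kg


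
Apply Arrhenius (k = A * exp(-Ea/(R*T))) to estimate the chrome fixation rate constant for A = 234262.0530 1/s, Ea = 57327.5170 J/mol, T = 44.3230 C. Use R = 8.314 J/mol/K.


T_K = T_C + 273.15 = 44.3230 + 273.15 = 317.4730 K
exponent = -Ea / (R * T_K) = -57327.5170 / (8.314 * 317.4730) = -21.7193
k = A * exp(exponent) = 234262.0530 * exp(-21.7193) = 8.6521e-05 1/s


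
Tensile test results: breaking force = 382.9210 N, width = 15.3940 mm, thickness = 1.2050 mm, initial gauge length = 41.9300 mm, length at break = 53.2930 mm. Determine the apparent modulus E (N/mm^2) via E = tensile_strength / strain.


TS = F / (w * t) = 382.9210 / (15.3940 * 1.2050) = 20.6429 N/mm^2
strain = (Lf - L0) / L0 = (53.2930 - 41.9300) / 41.9300 = 0.2710
E = TS / strain = 20.6429 / 0.2710 = 76.1733 N/mm^2


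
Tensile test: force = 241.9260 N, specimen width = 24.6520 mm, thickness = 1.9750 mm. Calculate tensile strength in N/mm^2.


Formula: TS = force / (width * thickness)
Substituting: TS = 241.9260 / (24.6520 * 1.9750)
Result: 4.9689 N/mm^2


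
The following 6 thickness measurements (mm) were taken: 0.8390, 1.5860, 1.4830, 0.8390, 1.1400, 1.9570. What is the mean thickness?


Formula: Average = sum / n
Substituting: Average = 7.8440 / 6
Result: 1.3073 mm


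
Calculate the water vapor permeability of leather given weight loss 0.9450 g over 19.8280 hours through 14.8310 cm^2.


Formula: WVP = loss / (area * time)
Substituting: WVP = 0.9450 / (14.8310 * 19.8280)
Result: 0.00321353 g/(cm^2*hr)


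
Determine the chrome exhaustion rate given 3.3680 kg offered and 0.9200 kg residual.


Formula: Uptake = (offered - residual) / offered * 100
Substituting: Uptake = (3.3680 - 0.9200) / 3.3680 * 100
Result: 72.6841 %


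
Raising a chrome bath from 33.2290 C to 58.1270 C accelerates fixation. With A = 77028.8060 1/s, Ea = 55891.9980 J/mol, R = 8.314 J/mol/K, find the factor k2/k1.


T1 = 33.2290 + 273.15 = 306.3790 K; T2 = 58.1270 + 273.15 = 331.2770 K
k1 = A * exp(-Ea/(R*T1)) = 77028.8060 * exp(-55891.9980/(8.314*306.3790)) = 2.2765e-05 1/s
k2 = A * exp(-Ea/(R*T2)) = 77028.8060 * exp(-55891.9980/(8.314*331.2770)) = 1.1843e-04 1/s
k2/k1 = 1.1843e-04 / 2.2765e-05 = 5.2024


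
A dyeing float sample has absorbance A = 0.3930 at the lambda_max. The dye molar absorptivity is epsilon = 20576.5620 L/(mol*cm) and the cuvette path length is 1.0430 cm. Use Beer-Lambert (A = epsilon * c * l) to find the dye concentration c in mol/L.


Formula: c = A / (epsilon * l)
Substituting: c = 0.3930 / (20576.5620 * 1.0430)
Result: 1.8312e-05 mol/L


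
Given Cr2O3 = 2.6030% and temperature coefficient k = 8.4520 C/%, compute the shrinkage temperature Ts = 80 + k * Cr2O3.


Formula: Ts = 80 + k * Cr2O3
Substituting: Ts = 80 + 8.4520 * 2.6030
Result: 102.0006 C


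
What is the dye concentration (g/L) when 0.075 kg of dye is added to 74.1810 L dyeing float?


Formula: Conc = dye_mass(kg) / volume(L) * 1000
Substituting: Conc = 0.075 / 74.1810 * 1000
Result: 1.0110 g/L


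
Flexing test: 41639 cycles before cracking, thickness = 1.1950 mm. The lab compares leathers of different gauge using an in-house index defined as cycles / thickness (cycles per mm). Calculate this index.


Formula: Index = cycles / thickness
Substituting: Index = 41639 / 1.1950
Result: 34844.3515 cycles/mm


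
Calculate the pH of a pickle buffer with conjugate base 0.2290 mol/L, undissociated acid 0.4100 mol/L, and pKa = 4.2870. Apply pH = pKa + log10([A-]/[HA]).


ratio = [A-] / [HA] = 0.2290 / 0.4100 = 0.5585
log10(ratio) = -0.2529
pH = pKa + log10(ratio) = 4.2870 - 0.2529 = 4.0341


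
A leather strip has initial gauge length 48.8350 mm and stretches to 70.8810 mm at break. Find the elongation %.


Formula: Elongation = (Lf - L0) / L0 * 100
Substituting: Elongation = (70.8810 - 48.8350) / 48.8350 * 100
Result: 45.1439 %


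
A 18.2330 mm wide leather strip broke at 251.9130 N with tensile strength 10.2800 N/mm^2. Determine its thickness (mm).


Formula: t = F / (TS * w)
Substituting: t = 251.9130 / (10.2800 * 18.2330)
Result: 1.3440 mm
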